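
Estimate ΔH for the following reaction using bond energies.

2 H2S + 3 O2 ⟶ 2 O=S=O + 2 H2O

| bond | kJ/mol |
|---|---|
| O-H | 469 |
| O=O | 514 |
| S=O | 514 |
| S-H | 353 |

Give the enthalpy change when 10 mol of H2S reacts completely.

Bonds broken (reactants):
  O=O: 3 × 514 = 1542
  S-H: 4 × 353 = 1412
  Σ(broken) = 2954 kJ
Bonds formed (products):
  O-H: 4 × 469 = 1876
  S=O: 4 × 514 = 2056
  Σ(formed) = 3932 kJ
ΔH = Σ(broken) − Σ(formed) = 2954 − 3932 = −978 kJ
For 5× the reaction as written: 5 × (−978) = −4890 kJ

ΔH = −4890 kJ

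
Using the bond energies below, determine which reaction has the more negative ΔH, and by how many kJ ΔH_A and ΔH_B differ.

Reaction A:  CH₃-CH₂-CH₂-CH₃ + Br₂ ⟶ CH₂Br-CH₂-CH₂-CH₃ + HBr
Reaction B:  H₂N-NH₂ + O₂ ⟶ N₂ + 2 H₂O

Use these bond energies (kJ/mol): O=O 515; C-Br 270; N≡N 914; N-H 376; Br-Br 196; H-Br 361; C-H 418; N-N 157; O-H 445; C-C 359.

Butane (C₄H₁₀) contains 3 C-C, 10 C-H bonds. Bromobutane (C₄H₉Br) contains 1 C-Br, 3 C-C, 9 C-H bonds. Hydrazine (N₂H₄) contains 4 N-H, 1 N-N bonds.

Reaction A:
  Bonds broken (reactants):
    Br-Br: 1 × 196 = 196
    C-C: 3 × 359 = 1077
    C-H: 10 × 418 = 4180
    Σ(broken) = 5453 kJ
  Bonds formed (products):
    C-Br: 1 × 270 = 270
    C-C: 3 × 359 = 1077
    C-H: 9 × 418 = 3762
    H-Br: 1 × 361 = 361
    Σ(formed) = 5470 kJ
  ΔH_A = 5453 − 5470 = −17 kJ
Reaction B:
  Bonds broken (reactants):
    N-H: 4 × 376 = 1504
    N-N: 1 × 157 = 157
    O=O: 1 × 515 = 515
    Σ(broken) = 2176 kJ
  Bonds formed (products):
    N≡N: 1 × 914 = 914
    O-H: 4 × 445 = 1780
    Σ(formed) = 2694 kJ
  ΔH_B = 2176 − 2694 = −518 kJ
ΔH_A − ΔH_B = +501 kJ, so reaction B has the more negative ΔH; |ΔH_A − ΔH_B| = 501 kJ.

Reaction B, by 501 kJ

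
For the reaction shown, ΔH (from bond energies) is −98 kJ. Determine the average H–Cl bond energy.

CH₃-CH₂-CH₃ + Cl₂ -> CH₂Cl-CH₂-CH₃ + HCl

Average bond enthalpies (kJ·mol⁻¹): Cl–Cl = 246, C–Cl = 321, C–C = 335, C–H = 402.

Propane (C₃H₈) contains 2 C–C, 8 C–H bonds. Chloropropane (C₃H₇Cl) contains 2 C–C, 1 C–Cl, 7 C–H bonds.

Let D be the H–Cl bond energy.
Σ(broken) = 2×335 + 8×402 + 1×246 = 4132
Σ(formed) = 2×335 + 1×321 + 7×402 + 1×D = 3805 + D
ΔH = Σ(broken) − Σ(formed) = (4132) − (3805 + D) = +327 − D
Setting this equal to −98 kJ gives D = 425 kJ/mol.

D(H–Cl) ≈ 425 kJ/mol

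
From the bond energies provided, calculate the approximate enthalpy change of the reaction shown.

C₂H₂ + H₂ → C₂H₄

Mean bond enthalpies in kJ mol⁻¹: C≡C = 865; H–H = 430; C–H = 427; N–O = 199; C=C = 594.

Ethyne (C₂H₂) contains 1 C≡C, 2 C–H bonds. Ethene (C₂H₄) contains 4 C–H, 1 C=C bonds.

ΔH ≈ −153 kJ

Bonds broken (reactants):
  C≡C: 1 × 865 = 865
  C–H: 2 × 427 = 854
  H–H: 1 × 430 = 430
  Σ(broken) = 2149 kJ
Bonds formed (products):
  C–H: 4 × 427 = 1708
  C=C: 1 × 594 = 594
  Σ(formed) = 2302 kJ
ΔH = Σ(broken) − Σ(formed) = 2149 − 2302 = −153 kJ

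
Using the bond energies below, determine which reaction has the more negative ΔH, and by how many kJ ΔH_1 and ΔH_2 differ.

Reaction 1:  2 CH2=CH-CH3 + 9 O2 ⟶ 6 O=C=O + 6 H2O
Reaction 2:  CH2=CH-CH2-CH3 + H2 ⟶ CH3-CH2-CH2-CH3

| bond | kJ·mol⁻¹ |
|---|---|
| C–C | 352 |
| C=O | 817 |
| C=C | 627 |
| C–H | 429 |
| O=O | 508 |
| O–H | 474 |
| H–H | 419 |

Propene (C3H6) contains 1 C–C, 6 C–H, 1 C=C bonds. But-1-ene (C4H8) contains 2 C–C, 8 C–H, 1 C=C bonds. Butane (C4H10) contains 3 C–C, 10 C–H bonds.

Reaction 1, by 3650 kJ

Reaction 1:
  Bonds broken (reactants):
    C–C: 2 × 352 = 704
    C–H: 12 × 429 = 5148
    C=C: 2 × 627 = 1254
    O=O: 9 × 508 = 4572
    Σ(broken) = 11678 kJ
  Bonds formed (products):
    C=O: 12 × 817 = 9804
    O–H: 12 × 474 = 5688
    Σ(formed) = 15492 kJ
  ΔH_1 = 11678 − 15492 = −3814 kJ
Reaction 2:
  Bonds broken (reactants):
    C–C: 2 × 352 = 704
    C–H: 8 × 429 = 3432
    C=C: 1 × 627 = 627
    H–H: 1 × 419 = 419
    Σ(broken) = 5182 kJ
  Bonds formed (products):
    C–C: 3 × 352 = 1056
    C–H: 10 × 429 = 4290
    Σ(formed) = 5346 kJ
  ΔH_2 = 5182 − 5346 = −164 kJ
ΔH_1 − ΔH_2 = −3650 kJ, so reaction 1 has the more negative ΔH; |ΔH_1 − ΔH_2| = 3650 kJ.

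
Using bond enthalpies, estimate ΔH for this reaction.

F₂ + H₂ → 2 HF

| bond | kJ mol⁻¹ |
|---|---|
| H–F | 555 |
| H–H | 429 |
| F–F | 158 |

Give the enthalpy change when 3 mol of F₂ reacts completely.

Bonds broken (reactants):
  F–F: 1 × 158 = 158
  H–H: 1 × 429 = 429
  Σ(broken) = 587 kJ
Bonds formed (products):
  H–F: 2 × 555 = 1110
  Σ(formed) = 1110 kJ
ΔH = Σ(broken) − Σ(formed) = 587 − 1110 = −523 kJ
For 3× the reaction as written: 3 × (−523) = −1569 kJ

ΔH = −1569 kJ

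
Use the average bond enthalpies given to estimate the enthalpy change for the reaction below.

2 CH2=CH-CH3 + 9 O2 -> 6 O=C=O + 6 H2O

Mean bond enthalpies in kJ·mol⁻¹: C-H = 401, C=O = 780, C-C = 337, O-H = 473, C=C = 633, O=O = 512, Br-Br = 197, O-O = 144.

ΔH ≈ −3676 kJ

Bonds broken (reactants):
  C-C: 2 × 337 = 674
  C-H: 12 × 401 = 4812
  C=C: 2 × 633 = 1266
  O=O: 9 × 512 = 4608
  Σ(broken) = 11360 kJ
Bonds formed (products):
  C=O: 12 × 780 = 9360
  O-H: 12 × 473 = 5676
  Σ(formed) = 15036 kJ
ΔH = Σ(broken) − Σ(formed) = 11360 − 15036 = −3676 kJ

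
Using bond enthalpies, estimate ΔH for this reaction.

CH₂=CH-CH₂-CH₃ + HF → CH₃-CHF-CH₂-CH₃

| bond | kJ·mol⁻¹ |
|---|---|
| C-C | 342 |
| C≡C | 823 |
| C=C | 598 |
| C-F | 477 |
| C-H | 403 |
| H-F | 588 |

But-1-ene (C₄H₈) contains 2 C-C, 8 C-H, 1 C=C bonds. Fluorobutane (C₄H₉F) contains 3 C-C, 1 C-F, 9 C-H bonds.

Bonds broken (reactants):
  C-C: 2 × 342 = 684
  C-H: 8 × 403 = 3224
  C=C: 1 × 598 = 598
  H-F: 1 × 588 = 588
  Σ(broken) = 5094 kJ
Bonds formed (products):
  C-C: 3 × 342 = 1026
  C-F: 1 × 477 = 477
  C-H: 9 × 403 = 3627
  Σ(formed) = 5130 kJ
ΔH = Σ(broken) − Σ(formed) = 5094 − 5130 = −36 kJ

ΔH ≈ −36 kJ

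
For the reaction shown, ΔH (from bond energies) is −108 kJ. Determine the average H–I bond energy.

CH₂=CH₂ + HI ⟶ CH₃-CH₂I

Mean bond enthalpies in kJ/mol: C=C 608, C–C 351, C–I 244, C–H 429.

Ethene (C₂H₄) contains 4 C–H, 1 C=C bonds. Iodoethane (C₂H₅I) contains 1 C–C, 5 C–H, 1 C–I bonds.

Let D be the H–I bond energy.
Σ(broken) = 4×429 + 1×608 + 1×D = 2324 + D
Σ(formed) = 1×351 + 5×429 + 1×244 = 2740
ΔH = Σ(broken) − Σ(formed) = (2324 + D) − (2740) = −416 + D
Setting this equal to −108 kJ gives D = 308 kJ/mol.

D(H–I) ≈ 308 kJ/mol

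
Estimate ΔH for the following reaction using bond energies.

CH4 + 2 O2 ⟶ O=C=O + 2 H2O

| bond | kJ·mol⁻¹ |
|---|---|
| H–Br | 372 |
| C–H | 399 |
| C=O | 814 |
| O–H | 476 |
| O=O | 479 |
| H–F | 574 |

Bonds broken (reactants):
  C–H: 4 × 399 = 1596
  O=O: 2 × 479 = 958
  Σ(broken) = 2554 kJ
Bonds formed (products):
  C=O: 2 × 814 = 1628
  O–H: 4 × 476 = 1904
  Σ(formed) = 3532 kJ
ΔH = Σ(broken) − Σ(formed) = 2554 − 3532 = −978 kJ

ΔH ≈ −978 kJ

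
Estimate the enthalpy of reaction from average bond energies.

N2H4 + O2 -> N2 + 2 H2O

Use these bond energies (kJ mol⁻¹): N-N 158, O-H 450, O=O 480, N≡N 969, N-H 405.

Bonds broken (reactants):
  N-H: 4 × 405 = 1620
  N-N: 1 × 158 = 158
  O=O: 1 × 480 = 480
  Σ(broken) = 2258 kJ
Bonds formed (products):
  N≡N: 1 × 969 = 969
  O-H: 4 × 450 = 1800
  Σ(formed) = 2769 kJ
ΔH = Σ(broken) − Σ(formed) = 2258 − 2769 = −511 kJ

ΔH ≈ −511 kJ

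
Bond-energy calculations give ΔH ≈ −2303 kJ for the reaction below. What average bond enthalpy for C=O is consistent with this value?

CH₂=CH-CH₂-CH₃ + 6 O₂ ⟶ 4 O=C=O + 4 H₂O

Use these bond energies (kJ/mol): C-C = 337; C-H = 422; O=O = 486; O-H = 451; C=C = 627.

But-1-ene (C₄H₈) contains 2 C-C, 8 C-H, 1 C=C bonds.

D(C=O) ≈ 786 kJ/mol

Let D be the C=O bond energy.
Σ(broken) = 2×337 + 8×422 + 1×627 + 6×486 = 7593
Σ(formed) = 8×D + 8×451 = 3608 + 8D
ΔH = Σ(broken) − Σ(formed) = (7593) − (3608 + 8D) = +3985 − 8D
Setting this equal to −2303 kJ gives 8D = 6288, so D = 786 kJ/mol.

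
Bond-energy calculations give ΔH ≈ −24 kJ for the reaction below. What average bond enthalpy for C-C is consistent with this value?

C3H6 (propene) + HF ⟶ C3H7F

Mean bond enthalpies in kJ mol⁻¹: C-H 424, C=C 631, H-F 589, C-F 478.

D(C-C) ≈ 342 kJ/mol

Let D be the C-C bond energy.
Σ(broken) = 1×D + 6×424 + 1×631 + 1×589 = 3764 + D
Σ(formed) = 2×D + 1×478 + 7×424 = 3446 + 2D
ΔH = Σ(broken) − Σ(formed) = (3764 + D) − (3446 + 2D) = +318 − D
Setting this equal to −24 kJ gives D = 342 kJ/mol.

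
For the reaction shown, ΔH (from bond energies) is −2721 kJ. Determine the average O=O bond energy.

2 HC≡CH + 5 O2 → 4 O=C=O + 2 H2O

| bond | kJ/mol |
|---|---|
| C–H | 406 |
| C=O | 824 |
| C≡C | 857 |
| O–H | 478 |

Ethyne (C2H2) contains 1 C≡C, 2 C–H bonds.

Let D be the O=O bond energy.
Σ(broken) = 2×857 + 4×406 + 5×D = 3338 + 5D
Σ(formed) = 8×824 + 4×478 = 8504
ΔH = Σ(broken) − Σ(formed) = (3338 + 5D) − (8504) = −5166 + 5D
Setting this equal to −2721 kJ gives 5D = 2445, so D = 489 kJ/mol.

D(O=O) ≈ 489 kJ/mol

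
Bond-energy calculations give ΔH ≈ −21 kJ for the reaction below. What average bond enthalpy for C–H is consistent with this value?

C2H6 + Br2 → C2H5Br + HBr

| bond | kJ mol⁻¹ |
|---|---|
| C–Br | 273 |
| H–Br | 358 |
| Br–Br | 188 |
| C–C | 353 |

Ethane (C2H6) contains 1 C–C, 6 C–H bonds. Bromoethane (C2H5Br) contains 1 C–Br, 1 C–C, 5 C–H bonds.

Let D be the C–H bond energy.
Σ(broken) = 1×188 + 1×353 + 6×D = 541 + 6D
Σ(formed) = 1×273 + 1×353 + 5×D + 1×358 = 984 + 5D
ΔH = Σ(broken) − Σ(formed) = (541 + 6D) − (984 + 5D) = −443 + D
Setting this equal to −21 kJ gives D = 422 kJ/mol.

D(C–H) ≈ 422 kJ/mol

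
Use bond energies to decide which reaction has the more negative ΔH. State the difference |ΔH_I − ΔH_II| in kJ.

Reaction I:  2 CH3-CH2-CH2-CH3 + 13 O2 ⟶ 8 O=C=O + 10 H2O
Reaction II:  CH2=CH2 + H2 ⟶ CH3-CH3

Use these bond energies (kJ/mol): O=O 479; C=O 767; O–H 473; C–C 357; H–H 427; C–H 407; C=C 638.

Reaction I:
  Bonds broken (reactants):
    C–C: 6 × 357 = 2142
    C–H: 20 × 407 = 8140
    O=O: 13 × 479 = 6227
    Σ(broken) = 16509 kJ
  Bonds formed (products):
    C=O: 16 × 767 = 12272
    O–H: 20 × 473 = 9460
    Σ(formed) = 21732 kJ
  ΔH_I = 16509 − 21732 = −5223 kJ
Reaction II:
  Bonds broken (reactants):
    C–H: 4 × 407 = 1628
    C=C: 1 × 638 = 638
    H–H: 1 × 427 = 427
    Σ(broken) = 2693 kJ
  Bonds formed (products):
    C–C: 1 × 357 = 357
    C–H: 6 × 407 = 2442
    Σ(formed) = 2799 kJ
  ΔH_II = 2693 − 2799 = −106 kJ
ΔH_I − ΔH_II = −5117 kJ, so reaction I has the more negative ΔH; |ΔH_I − ΔH_II| = 5117 kJ.

Reaction I, by 5117 kJ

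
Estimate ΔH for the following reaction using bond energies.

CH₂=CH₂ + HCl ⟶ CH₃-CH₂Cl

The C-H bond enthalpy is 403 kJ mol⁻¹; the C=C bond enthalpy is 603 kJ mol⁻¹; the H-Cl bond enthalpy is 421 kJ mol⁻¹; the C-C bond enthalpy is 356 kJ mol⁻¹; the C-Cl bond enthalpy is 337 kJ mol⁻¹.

ΔH ≈ −72 kJ

Bonds broken (reactants):
  C-H: 4 × 403 = 1612
  C=C: 1 × 603 = 603
  H-Cl: 1 × 421 = 421
  Σ(broken) = 2636 kJ
Bonds formed (products):
  C-C: 1 × 356 = 356
  C-Cl: 1 × 337 = 337
  C-H: 5 × 403 = 2015
  Σ(formed) = 2708 kJ
ΔH = Σ(broken) − Σ(formed) = 2636 − 2708 = −72 kJ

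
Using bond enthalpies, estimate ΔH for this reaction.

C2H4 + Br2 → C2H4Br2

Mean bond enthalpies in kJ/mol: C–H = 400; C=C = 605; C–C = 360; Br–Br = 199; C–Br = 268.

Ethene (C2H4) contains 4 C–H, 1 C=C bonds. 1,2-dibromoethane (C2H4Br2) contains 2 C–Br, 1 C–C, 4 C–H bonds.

Bonds broken (reactants):
  Br–Br: 1 × 199 = 199
  C–H: 4 × 400 = 1600
  C=C: 1 × 605 = 605
  Σ(broken) = 2404 kJ
Bonds formed (products):
  C–Br: 2 × 268 = 536
  C–C: 1 × 360 = 360
  C–H: 4 × 400 = 1600
  Σ(formed) = 2496 kJ
ΔH = Σ(broken) − Σ(formed) = 2404 − 2496 = −92 kJ

ΔH ≈ −92 kJ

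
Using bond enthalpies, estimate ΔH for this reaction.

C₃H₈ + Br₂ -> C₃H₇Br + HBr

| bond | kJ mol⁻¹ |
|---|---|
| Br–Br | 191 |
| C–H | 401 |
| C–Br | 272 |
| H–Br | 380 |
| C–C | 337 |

Bonds broken (reactants):
  Br–Br: 1 × 191 = 191
  C–C: 2 × 337 = 674
  C–H: 8 × 401 = 3208
  Σ(broken) = 4073 kJ
Bonds formed (products):
  C–Br: 1 × 272 = 272
  C–C: 2 × 337 = 674
  C–H: 7 × 401 = 2807
  H–Br: 1 × 380 = 380
  Σ(formed) = 4133 kJ
ΔH = Σ(broken) − Σ(formed) = 4073 − 4133 = −60 kJ

ΔH ≈ −60 kJ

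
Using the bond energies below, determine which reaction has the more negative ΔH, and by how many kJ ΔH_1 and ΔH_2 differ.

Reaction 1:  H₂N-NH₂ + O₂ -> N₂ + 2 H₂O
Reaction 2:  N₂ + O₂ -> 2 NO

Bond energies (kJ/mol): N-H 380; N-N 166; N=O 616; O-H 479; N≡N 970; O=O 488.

Reaction 1:
  Bonds broken (reactants):
    N-H: 4 × 380 = 1520
    N-N: 1 × 166 = 166
    O=O: 1 × 488 = 488
    Σ(broken) = 2174 kJ
  Bonds formed (products):
    N≡N: 1 × 970 = 970
    O-H: 4 × 479 = 1916
    Σ(formed) = 2886 kJ
  ΔH_1 = 2174 − 2886 = −712 kJ
Reaction 2:
  Bonds broken (reactants):
    N≡N: 1 × 970 = 970
    O=O: 1 × 488 = 488
    Σ(broken) = 1458 kJ
  Bonds formed (products):
    N=O: 2 × 616 = 1232
    Σ(formed) = 1232 kJ
  ΔH_2 = 1458 − 1232 = +226 kJ
ΔH_1 − ΔH_2 = −938 kJ, so reaction 1 has the more negative ΔH; |ΔH_1 − ΔH_2| = 938 kJ.

Reaction 1, by 938 kJ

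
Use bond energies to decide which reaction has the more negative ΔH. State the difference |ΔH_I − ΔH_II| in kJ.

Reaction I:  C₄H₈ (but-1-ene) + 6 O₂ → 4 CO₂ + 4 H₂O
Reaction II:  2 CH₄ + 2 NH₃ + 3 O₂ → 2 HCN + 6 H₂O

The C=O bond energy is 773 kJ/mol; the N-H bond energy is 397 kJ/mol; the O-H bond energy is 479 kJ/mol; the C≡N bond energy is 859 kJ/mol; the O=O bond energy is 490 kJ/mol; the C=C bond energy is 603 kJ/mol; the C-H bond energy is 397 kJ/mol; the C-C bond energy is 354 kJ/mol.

Reaction I:
  Bonds broken (reactants):
    C-C: 2 × 354 = 708
    C-H: 8 × 397 = 3176
    C=C: 1 × 603 = 603
    O=O: 6 × 490 = 2940
    Σ(broken) = 7427 kJ
  Bonds formed (products):
    C=O: 8 × 773 = 6184
    O-H: 8 × 479 = 3832
    Σ(formed) = 10016 kJ
  ΔH_I = 7427 − 10016 = −2589 kJ
Reaction II:
  Bonds broken (reactants):
    C-H: 8 × 397 = 3176
    N-H: 6 × 397 = 2382
    O=O: 3 × 490 = 1470
    Σ(broken) = 7028 kJ
  Bonds formed (products):
    C≡N: 2 × 859 = 1718
    C-H: 2 × 397 = 794
    O-H: 12 × 479 = 5748
    Σ(formed) = 8260 kJ
  ΔH_II = 7028 − 8260 = −1232 kJ
ΔH_I − ΔH_II = −1357 kJ, so reaction I has the more negative ΔH; |ΔH_I − ΔH_II| = 1357 kJ.

Reaction I, by 1357 kJ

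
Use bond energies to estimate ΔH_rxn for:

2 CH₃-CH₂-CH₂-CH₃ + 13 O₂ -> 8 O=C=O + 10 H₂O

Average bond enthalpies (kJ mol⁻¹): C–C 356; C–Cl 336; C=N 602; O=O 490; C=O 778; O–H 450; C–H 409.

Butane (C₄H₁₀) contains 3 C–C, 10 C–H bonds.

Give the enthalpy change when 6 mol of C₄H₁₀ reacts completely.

ΔH = −14286 kJ

Bonds broken (reactants):
  C–C: 6 × 356 = 2136
  C–H: 20 × 409 = 8180
  O=O: 13 × 490 = 6370
  Σ(broken) = 16686 kJ
Bonds formed (products):
  C=O: 16 × 778 = 12448
  O–H: 20 × 450 = 9000
  Σ(formed) = 21448 kJ
ΔH = Σ(broken) − Σ(formed) = 16686 − 21448 = −4762 kJ
For 3× the reaction as written: 3 × (−4762) = −14286 kJ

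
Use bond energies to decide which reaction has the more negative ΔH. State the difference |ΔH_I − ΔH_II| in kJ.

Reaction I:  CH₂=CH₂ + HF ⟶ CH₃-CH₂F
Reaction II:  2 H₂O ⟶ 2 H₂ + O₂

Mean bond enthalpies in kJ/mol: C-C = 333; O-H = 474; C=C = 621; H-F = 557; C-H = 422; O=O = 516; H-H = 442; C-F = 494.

Reaction I:
  Bonds broken (reactants):
    C-H: 4 × 422 = 1688
    C=C: 1 × 621 = 621
    H-F: 1 × 557 = 557
    Σ(broken) = 2866 kJ
  Bonds formed (products):
    C-C: 1 × 333 = 333
    C-F: 1 × 494 = 494
    C-H: 5 × 422 = 2110
    Σ(formed) = 2937 kJ
  ΔH_I = 2866 − 2937 = −71 kJ
Reaction II:
  Bonds broken (reactants):
    O-H: 4 × 474 = 1896
    Σ(broken) = 1896 kJ
  Bonds formed (products):
    H-H: 2 × 442 = 884
    O=O: 1 × 516 = 516
    Σ(formed) = 1400 kJ
  ΔH_II = 1896 − 1400 = +496 kJ
ΔH_I − ΔH_II = −567 kJ, so reaction I has the more negative ΔH; |ΔH_I − ΔH_II| = 567 kJ.

Reaction I, by 567 kJ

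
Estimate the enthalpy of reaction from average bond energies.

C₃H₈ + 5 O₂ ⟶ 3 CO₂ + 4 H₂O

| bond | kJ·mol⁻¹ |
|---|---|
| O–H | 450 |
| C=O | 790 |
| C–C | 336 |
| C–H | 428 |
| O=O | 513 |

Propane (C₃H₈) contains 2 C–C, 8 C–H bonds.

Bonds broken (reactants):
  C–C: 2 × 336 = 672
  C–H: 8 × 428 = 3424
  O=O: 5 × 513 = 2565
  Σ(broken) = 6661 kJ
Bonds formed (products):
  C=O: 6 × 790 = 4740
  O–H: 8 × 450 = 3600
  Σ(formed) = 8340 kJ
ΔH = Σ(broken) − Σ(formed) = 6661 − 8340 = −1679 kJ

ΔH ≈ −1679 kJ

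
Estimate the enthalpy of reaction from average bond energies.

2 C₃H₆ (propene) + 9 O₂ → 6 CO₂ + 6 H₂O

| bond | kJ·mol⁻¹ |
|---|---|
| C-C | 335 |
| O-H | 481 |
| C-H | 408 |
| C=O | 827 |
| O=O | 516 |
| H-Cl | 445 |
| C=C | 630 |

ΔH ≈ −4226 kJ

Bonds broken (reactants):
  C-C: 2 × 335 = 670
  C-H: 12 × 408 = 4896
  C=C: 2 × 630 = 1260
  O=O: 9 × 516 = 4644
  Σ(broken) = 11470 kJ
Bonds formed (products):
  C=O: 12 × 827 = 9924
  O-H: 12 × 481 = 5772
  Σ(formed) = 15696 kJ
ΔH = Σ(broken) − Σ(formed) = 11470 − 15696 = −4226 kJ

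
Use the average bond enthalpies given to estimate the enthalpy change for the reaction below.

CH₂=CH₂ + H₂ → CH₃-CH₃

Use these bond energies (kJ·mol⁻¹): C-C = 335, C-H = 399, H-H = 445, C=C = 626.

Bonds broken (reactants):
  C-H: 4 × 399 = 1596
  C=C: 1 × 626 = 626
  H-H: 1 × 445 = 445
  Σ(broken) = 2667 kJ
Bonds formed (products):
  C-C: 1 × 335 = 335
  C-H: 6 × 399 = 2394
  Σ(formed) = 2729 kJ
ΔH = Σ(broken) − Σ(formed) = 2667 − 2729 = −62 kJ

ΔH ≈ −62 kJ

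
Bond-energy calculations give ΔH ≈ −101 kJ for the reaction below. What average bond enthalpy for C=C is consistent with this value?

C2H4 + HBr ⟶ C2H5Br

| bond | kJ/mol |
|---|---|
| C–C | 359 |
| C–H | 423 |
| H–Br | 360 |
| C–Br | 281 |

D(C=C) ≈ 602 kJ/mol

Let D be the C=C bond energy.
Σ(broken) = 4×423 + 1×D + 1×360 = 2052 + D
Σ(formed) = 1×281 + 1×359 + 5×423 = 2755
ΔH = Σ(broken) − Σ(formed) = (2052 + D) − (2755) = −703 + D
Setting this equal to −101 kJ gives D = 602 kJ/mol.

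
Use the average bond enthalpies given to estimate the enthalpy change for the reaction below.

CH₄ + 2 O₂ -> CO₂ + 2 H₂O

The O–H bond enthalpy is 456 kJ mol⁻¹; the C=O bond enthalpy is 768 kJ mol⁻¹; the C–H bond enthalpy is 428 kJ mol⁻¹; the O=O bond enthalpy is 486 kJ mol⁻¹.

ΔH ≈ −676 kJ

Bonds broken (reactants):
  C–H: 4 × 428 = 1712
  O=O: 2 × 486 = 972
  Σ(broken) = 2684 kJ
Bonds formed (products):
  C=O: 2 × 768 = 1536
  O–H: 4 × 456 = 1824
  Σ(formed) = 3360 kJ
ΔH = Σ(broken) − Σ(formed) = 2684 − 3360 = −676 kJ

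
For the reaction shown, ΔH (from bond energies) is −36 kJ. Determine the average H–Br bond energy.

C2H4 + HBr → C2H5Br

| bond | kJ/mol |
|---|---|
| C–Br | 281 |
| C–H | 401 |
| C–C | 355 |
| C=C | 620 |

Let D be the H–Br bond energy.
Σ(broken) = 4×401 + 1×620 + 1×D = 2224 + D
Σ(formed) = 1×281 + 1×355 + 5×401 = 2641
ΔH = Σ(broken) − Σ(formed) = (2224 + D) − (2641) = −417 + D
Setting this equal to −36 kJ gives D = 381 kJ/mol.

D(H–Br) ≈ 381 kJ/mol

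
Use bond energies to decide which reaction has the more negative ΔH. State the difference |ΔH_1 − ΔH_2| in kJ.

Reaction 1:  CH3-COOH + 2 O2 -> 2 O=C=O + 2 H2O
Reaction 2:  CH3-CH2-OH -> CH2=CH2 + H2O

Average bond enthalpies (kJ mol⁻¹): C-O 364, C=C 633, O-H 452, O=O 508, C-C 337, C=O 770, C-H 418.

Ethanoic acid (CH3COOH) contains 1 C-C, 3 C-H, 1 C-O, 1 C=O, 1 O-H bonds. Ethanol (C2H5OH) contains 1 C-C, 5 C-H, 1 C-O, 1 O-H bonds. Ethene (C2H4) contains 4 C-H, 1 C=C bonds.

Reaction 1, by 729 kJ

Reaction 1:
  Bonds broken (reactants):
    C-C: 1 × 337 = 337
    C-H: 3 × 418 = 1254
    C-O: 1 × 364 = 364
    C=O: 1 × 770 = 770
    O-H: 1 × 452 = 452
    O=O: 2 × 508 = 1016
    Σ(broken) = 4193 kJ
  Bonds formed (products):
    C=O: 4 × 770 = 3080
    O-H: 4 × 452 = 1808
    Σ(formed) = 4888 kJ
  ΔH_1 = 4193 − 4888 = −695 kJ
Reaction 2:
  Bonds broken (reactants):
    C-C: 1 × 337 = 337
    C-H: 5 × 418 = 2090
    C-O: 1 × 364 = 364
    O-H: 1 × 452 = 452
    Σ(broken) = 3243 kJ
  Bonds formed (products):
    C-H: 4 × 418 = 1672
    C=C: 1 × 633 = 633
    O-H: 2 × 452 = 904
    Σ(formed) = 3209 kJ
  ΔH_2 = 3243 − 3209 = +34 kJ
ΔH_1 − ΔH_2 = −729 kJ, so reaction 1 has the more negative ΔH; |ΔH_1 − ΔH_2| = 729 kJ.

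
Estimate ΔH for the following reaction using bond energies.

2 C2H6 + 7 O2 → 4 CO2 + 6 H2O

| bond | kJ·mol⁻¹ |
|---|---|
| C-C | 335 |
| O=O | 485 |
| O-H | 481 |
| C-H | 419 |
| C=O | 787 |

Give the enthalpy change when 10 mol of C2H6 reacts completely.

ΔH = −14875 kJ

Bonds broken (reactants):
  C-C: 2 × 335 = 670
  C-H: 12 × 419 = 5028
  O=O: 7 × 485 = 3395
  Σ(broken) = 9093 kJ
Bonds formed (products):
  C=O: 8 × 787 = 6296
  O-H: 12 × 481 = 5772
  Σ(formed) = 12068 kJ
ΔH = Σ(broken) − Σ(formed) = 9093 − 12068 = −2975 kJ
For 5× the reaction as written: 5 × (−2975) = −14875 kJ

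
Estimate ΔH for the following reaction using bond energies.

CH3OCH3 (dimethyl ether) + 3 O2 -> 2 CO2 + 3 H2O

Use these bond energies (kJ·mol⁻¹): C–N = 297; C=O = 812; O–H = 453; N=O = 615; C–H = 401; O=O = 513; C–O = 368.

Bonds broken (reactants):
  C–H: 6 × 401 = 2406
  C–O: 2 × 368 = 736
  O=O: 3 × 513 = 1539
  Σ(broken) = 4681 kJ
Bonds formed (products):
  C=O: 4 × 812 = 3248
  O–H: 6 × 453 = 2718
  Σ(formed) = 5966 kJ
ΔH = Σ(broken) − Σ(formed) = 4681 − 5966 = −1285 kJ

ΔH ≈ −1285 kJ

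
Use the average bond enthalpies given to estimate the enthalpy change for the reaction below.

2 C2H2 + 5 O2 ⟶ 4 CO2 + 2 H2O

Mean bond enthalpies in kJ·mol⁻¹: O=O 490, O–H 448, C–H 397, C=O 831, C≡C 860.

Bonds broken (reactants):
  C≡C: 2 × 860 = 1720
  C–H: 4 × 397 = 1588
  O=O: 5 × 490 = 2450
  Σ(broken) = 5758 kJ
Bonds formed (products):
  C=O: 8 × 831 = 6648
  O–H: 4 × 448 = 1792
  Σ(formed) = 8440 kJ
ΔH = Σ(broken) − Σ(formed) = 5758 − 8440 = −2682 kJ

ΔH ≈ −2682 kJ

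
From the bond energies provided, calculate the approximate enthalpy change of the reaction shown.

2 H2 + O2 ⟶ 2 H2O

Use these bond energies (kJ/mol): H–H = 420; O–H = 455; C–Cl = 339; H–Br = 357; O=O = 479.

Bonds broken (reactants):
  H–H: 2 × 420 = 840
  O=O: 1 × 479 = 479
  Σ(broken) = 1319 kJ
Bonds formed (products):
  O–H: 4 × 455 = 1820
  Σ(formed) = 1820 kJ
ΔH = Σ(broken) − Σ(formed) = 1319 − 1820 = −501 kJ

ΔH ≈ −501 kJ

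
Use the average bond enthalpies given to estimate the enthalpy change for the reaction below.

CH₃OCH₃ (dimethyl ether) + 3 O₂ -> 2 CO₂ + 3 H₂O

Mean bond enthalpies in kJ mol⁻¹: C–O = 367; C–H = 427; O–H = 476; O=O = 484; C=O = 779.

ΔH ≈ −1224 kJ

Bonds broken (reactants):
  C–H: 6 × 427 = 2562
  C–O: 2 × 367 = 734
  O=O: 3 × 484 = 1452
  Σ(broken) = 4748 kJ
Bonds formed (products):
  C=O: 4 × 779 = 3116
  O–H: 6 × 476 = 2856
  Σ(formed) = 5972 kJ
ΔH = Σ(broken) − Σ(formed) = 4748 − 5972 = −1224 kJ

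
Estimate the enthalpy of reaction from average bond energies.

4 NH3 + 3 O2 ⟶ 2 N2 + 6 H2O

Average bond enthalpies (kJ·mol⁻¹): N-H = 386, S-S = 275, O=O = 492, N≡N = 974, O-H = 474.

Bonds broken (reactants):
  N-H: 12 × 386 = 4632
  O=O: 3 × 492 = 1476
  Σ(broken) = 6108 kJ
Bonds formed (products):
  N≡N: 2 × 974 = 1948
  O-H: 12 × 474 = 5688
  Σ(formed) = 7636 kJ
ΔH = Σ(broken) − Σ(formed) = 6108 − 7636 = −1528 kJ

ΔH ≈ −1528 kJ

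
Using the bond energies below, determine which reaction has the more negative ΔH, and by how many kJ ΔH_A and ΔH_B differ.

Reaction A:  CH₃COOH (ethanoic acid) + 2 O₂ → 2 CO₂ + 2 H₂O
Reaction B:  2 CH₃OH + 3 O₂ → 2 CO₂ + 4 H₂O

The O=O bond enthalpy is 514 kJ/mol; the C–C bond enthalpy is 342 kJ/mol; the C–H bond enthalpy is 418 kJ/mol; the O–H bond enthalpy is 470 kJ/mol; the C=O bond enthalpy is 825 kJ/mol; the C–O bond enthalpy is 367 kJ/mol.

Reaction B, by 442 kJ

Reaction A:
  Bonds broken (reactants):
    C–C: 1 × 342 = 342
    C–H: 3 × 418 = 1254
    C–O: 1 × 367 = 367
    C=O: 1 × 825 = 825
    O–H: 1 × 470 = 470
    O=O: 2 × 514 = 1028
    Σ(broken) = 4286 kJ
  Bonds formed (products):
    C=O: 4 × 825 = 3300
    O–H: 4 × 470 = 1880
    Σ(formed) = 5180 kJ
  ΔH_A = 4286 − 5180 = −894 kJ
Reaction B:
  Bonds broken (reactants):
    C–H: 6 × 418 = 2508
    C–O: 2 × 367 = 734
    O–H: 2 × 470 = 940
    O=O: 3 × 514 = 1542
    Σ(broken) = 5724 kJ
  Bonds formed (products):
    C=O: 4 × 825 = 3300
    O–H: 8 × 470 = 3760
    Σ(formed) = 7060 kJ
  ΔH_B = 5724 − 7060 = −1336 kJ
ΔH_A − ΔH_B = +442 kJ, so reaction B has the more negative ΔH; |ΔH_A − ΔH_B| = 442 kJ.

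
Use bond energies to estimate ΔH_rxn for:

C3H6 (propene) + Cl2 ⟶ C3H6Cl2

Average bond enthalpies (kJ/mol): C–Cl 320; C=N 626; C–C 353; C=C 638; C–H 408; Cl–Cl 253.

Bonds broken (reactants):
  C–C: 1 × 353 = 353
  C–H: 6 × 408 = 2448
  C=C: 1 × 638 = 638
  Cl–Cl: 1 × 253 = 253
  Σ(broken) = 3692 kJ
Bonds formed (products):
  C–C: 2 × 353 = 706
  C–Cl: 2 × 320 = 640
  C–H: 6 × 408 = 2448
  Σ(formed) = 3794 kJ
ΔH = Σ(broken) − Σ(formed) = 3692 − 3794 = −102 kJ

ΔH ≈ −102 kJ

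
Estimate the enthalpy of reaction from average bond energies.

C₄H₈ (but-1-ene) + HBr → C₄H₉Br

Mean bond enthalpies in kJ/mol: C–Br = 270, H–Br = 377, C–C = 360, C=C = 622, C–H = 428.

ΔH ≈ −59 kJ

Bonds broken (reactants):
  C–C: 2 × 360 = 720
  C–H: 8 × 428 = 3424
  C=C: 1 × 622 = 622
  H–Br: 1 × 377 = 377
  Σ(broken) = 5143 kJ
Bonds formed (products):
  C–Br: 1 × 270 = 270
  C–C: 3 × 360 = 1080
  C–H: 9 × 428 = 3852
  Σ(formed) = 5202 kJ
ΔH = Σ(broken) − Σ(formed) = 5143 − 5202 = −59 kJ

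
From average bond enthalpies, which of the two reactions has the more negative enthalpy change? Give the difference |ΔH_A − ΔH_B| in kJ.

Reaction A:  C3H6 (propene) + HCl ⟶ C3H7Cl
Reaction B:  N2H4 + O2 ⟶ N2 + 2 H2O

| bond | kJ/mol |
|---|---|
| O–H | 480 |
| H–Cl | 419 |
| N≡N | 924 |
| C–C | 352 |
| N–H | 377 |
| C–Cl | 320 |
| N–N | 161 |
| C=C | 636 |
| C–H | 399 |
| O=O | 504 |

Reaction A:
  Bonds broken (reactants):
    C–C: 1 × 352 = 352
    C–H: 6 × 399 = 2394
    C=C: 1 × 636 = 636
    H–Cl: 1 × 419 = 419
    Σ(broken) = 3801 kJ
  Bonds formed (products):
    C–C: 2 × 352 = 704
    C–Cl: 1 × 320 = 320
    C–H: 7 × 399 = 2793
    Σ(formed) = 3817 kJ
  ΔH_A = 3801 − 3817 = −16 kJ
Reaction B:
  Bonds broken (reactants):
    N–H: 4 × 377 = 1508
    N–N: 1 × 161 = 161
    O=O: 1 × 504 = 504
    Σ(broken) = 2173 kJ
  Bonds formed (products):
    N≡N: 1 × 924 = 924
    O–H: 4 × 480 = 1920
    Σ(formed) = 2844 kJ
  ΔH_B = 2173 − 2844 = −671 kJ
ΔH_A − ΔH_B = +655 kJ, so reaction B has the more negative ΔH; |ΔH_A − ΔH_B| = 655 kJ.

Reaction B, by 655 kJ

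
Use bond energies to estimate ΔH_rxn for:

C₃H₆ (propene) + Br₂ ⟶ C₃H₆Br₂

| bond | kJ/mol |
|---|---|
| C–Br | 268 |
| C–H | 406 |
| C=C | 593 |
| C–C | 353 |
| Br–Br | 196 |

Bonds broken (reactants):
  Br–Br: 1 × 196 = 196
  C–C: 1 × 353 = 353
  C–H: 6 × 406 = 2436
  C=C: 1 × 593 = 593
  Σ(broken) = 3578 kJ
Bonds formed (products):
  C–Br: 2 × 268 = 536
  C–C: 2 × 353 = 706
  C–H: 6 × 406 = 2436
  Σ(formed) = 3678 kJ
ΔH = Σ(broken) − Σ(formed) = 3578 − 3678 = −100 kJ

ΔH ≈ −100 kJ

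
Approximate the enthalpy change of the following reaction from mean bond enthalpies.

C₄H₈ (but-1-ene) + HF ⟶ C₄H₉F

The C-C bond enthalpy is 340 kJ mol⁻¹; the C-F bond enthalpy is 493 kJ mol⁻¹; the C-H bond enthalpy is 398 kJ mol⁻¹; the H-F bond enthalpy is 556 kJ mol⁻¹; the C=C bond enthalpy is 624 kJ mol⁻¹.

Bonds broken (reactants):
  C-C: 2 × 340 = 680
  C-H: 8 × 398 = 3184
  C=C: 1 × 624 = 624
  H-F: 1 × 556 = 556
  Σ(broken) = 5044 kJ
Bonds formed (products):
  C-C: 3 × 340 = 1020
  C-F: 1 × 493 = 493
  C-H: 9 × 398 = 3582
  Σ(formed) = 5095 kJ
ΔH = Σ(broken) − Σ(formed) = 5044 − 5095 = −51 kJ

ΔH ≈ −51 kJ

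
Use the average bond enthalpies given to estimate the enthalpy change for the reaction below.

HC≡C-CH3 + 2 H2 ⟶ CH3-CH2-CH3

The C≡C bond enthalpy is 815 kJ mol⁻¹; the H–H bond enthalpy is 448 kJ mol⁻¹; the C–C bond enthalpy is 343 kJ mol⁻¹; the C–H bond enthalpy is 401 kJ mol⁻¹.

Bonds broken (reactants):
  C≡C: 1 × 815 = 815
  C–C: 1 × 343 = 343
  C–H: 4 × 401 = 1604
  H–H: 2 × 448 = 896
  Σ(broken) = 3658 kJ
Bonds formed (products):
  C–C: 2 × 343 = 686
  C–H: 8 × 401 = 3208
  Σ(formed) = 3894 kJ
ΔH = Σ(broken) − Σ(formed) = 3658 − 3894 = −236 kJ

ΔH ≈ −236 kJ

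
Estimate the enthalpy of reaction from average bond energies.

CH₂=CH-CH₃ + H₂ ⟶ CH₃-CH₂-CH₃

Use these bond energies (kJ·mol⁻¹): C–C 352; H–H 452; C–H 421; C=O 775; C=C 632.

Bonds broken (reactants):
  C–C: 1 × 352 = 352
  C–H: 6 × 421 = 2526
  C=C: 1 × 632 = 632
  H–H: 1 × 452 = 452
  Σ(broken) = 3962 kJ
Bonds formed (products):
  C–C: 2 × 352 = 704
  C–H: 8 × 421 = 3368
  Σ(formed) = 4072 kJ
ΔH = Σ(broken) − Σ(formed) = 3962 − 4072 = −110 kJ

ΔH ≈ −110 kJ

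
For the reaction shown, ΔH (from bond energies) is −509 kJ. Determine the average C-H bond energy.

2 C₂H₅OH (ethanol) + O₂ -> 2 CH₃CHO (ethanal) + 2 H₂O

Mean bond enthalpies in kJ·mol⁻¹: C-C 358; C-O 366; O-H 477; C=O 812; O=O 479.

Let D be the C-H bond energy.
Σ(broken) = 2×358 + 10×D + 2×366 + 2×477 + 1×479 = 2881 + 10D
Σ(formed) = 2×358 + 8×D + 2×812 + 4×477 = 4248 + 8D
ΔH = Σ(broken) − Σ(formed) = (2881 + 10D) − (4248 + 8D) = −1367 + 2D
Setting this equal to −509 kJ gives 2D = 858, so D = 429 kJ/mol.

D(C-H) ≈ 429 kJ/mol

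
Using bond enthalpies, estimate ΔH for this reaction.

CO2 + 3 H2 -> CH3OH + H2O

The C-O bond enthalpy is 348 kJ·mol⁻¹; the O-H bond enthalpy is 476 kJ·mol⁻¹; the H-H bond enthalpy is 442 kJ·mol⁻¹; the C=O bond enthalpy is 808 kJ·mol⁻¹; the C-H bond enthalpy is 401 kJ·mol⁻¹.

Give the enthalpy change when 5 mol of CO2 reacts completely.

ΔH = −185 kJ

Bonds broken (reactants):
  C=O: 2 × 808 = 1616
  H-H: 3 × 442 = 1326
  Σ(broken) = 2942 kJ
Bonds formed (products):
  C-H: 3 × 401 = 1203
  C-O: 1 × 348 = 348
  O-H: 3 × 476 = 1428
  Σ(formed) = 2979 kJ
ΔH = Σ(broken) − Σ(formed) = 2942 − 2979 = −37 kJ
For 5× the reaction as written: 5 × (−37) = −185 kJ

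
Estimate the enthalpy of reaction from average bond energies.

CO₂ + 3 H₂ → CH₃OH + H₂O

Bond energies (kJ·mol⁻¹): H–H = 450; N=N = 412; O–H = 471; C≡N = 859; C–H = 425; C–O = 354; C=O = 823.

Bonds broken (reactants):
  C=O: 2 × 823 = 1646
  H–H: 3 × 450 = 1350
  Σ(broken) = 2996 kJ
Bonds formed (products):
  C–H: 3 × 425 = 1275
  C–O: 1 × 354 = 354
  O–H: 3 × 471 = 1413
  Σ(formed) = 3042 kJ
ΔH = Σ(broken) − Σ(formed) = 2996 − 3042 = −46 kJ

ΔH ≈ −46 kJ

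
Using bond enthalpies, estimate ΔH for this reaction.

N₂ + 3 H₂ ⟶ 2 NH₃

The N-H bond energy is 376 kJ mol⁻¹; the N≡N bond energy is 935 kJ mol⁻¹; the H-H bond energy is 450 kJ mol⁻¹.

Bonds broken (reactants):
  H-H: 3 × 450 = 1350
  N≡N: 1 × 935 = 935
  Σ(broken) = 2285 kJ
Bonds formed (products):
  N-H: 6 × 376 = 2256
  Σ(formed) = 2256 kJ
ΔH = Σ(broken) − Σ(formed) = 2285 − 2256 = +29 kJ

ΔH ≈ +29 kJ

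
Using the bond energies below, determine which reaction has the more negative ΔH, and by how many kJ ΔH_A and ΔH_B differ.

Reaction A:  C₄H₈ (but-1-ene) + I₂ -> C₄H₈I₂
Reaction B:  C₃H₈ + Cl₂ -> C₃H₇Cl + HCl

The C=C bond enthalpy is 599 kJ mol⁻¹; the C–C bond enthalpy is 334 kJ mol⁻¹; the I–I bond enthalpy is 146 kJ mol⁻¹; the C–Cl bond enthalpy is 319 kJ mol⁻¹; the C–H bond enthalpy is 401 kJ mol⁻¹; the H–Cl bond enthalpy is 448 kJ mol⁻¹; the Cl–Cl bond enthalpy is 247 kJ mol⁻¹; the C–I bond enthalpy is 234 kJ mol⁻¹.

Reaction A:
  Bonds broken (reactants):
    C–C: 2 × 334 = 668
    C–H: 8 × 401 = 3208
    C=C: 1 × 599 = 599
    I–I: 1 × 146 = 146
    Σ(broken) = 4621 kJ
  Bonds formed (products):
    C–C: 3 × 334 = 1002
    C–H: 8 × 401 = 3208
    C–I: 2 × 234 = 468
    Σ(formed) = 4678 kJ
  ΔH_A = 4621 − 4678 = −57 kJ
Reaction B:
  Bonds broken (reactants):
    C–C: 2 × 334 = 668
    C–H: 8 × 401 = 3208
    Cl–Cl: 1 × 247 = 247
    Σ(broken) = 4123 kJ
  Bonds formed (products):
    C–C: 2 × 334 = 668
    C–Cl: 1 × 319 = 319
    C–H: 7 × 401 = 2807
    H–Cl: 1 × 448 = 448
    Σ(formed) = 4242 kJ
  ΔH_B = 4123 − 4242 = −119 kJ
ΔH_A − ΔH_B = +62 kJ, so reaction B has the more negative ΔH; |ΔH_A − ΔH_B| = 62 kJ.

Reaction B, by 62 kJ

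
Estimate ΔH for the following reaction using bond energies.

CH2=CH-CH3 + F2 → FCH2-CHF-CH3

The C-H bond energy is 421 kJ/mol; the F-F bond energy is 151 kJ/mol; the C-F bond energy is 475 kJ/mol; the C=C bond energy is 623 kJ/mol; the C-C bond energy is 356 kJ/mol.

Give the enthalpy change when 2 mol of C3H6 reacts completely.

Bonds broken (reactants):
  C-C: 1 × 356 = 356
  C-H: 6 × 421 = 2526
  C=C: 1 × 623 = 623
  F-F: 1 × 151 = 151
  Σ(broken) = 3656 kJ
Bonds formed (products):
  C-C: 2 × 356 = 712
  C-F: 2 × 475 = 950
  C-H: 6 × 421 = 2526
  Σ(formed) = 4188 kJ
ΔH = Σ(broken) − Σ(formed) = 3656 − 4188 = −532 kJ
For 2× the reaction as written: 2 × (−532) = −1064 kJ

ΔH = −1064 kJ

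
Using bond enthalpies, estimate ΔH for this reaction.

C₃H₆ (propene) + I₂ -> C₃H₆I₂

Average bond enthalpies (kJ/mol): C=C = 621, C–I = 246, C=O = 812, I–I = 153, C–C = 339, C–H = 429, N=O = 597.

Bonds broken (reactants):
  C–C: 1 × 339 = 339
  C–H: 6 × 429 = 2574
  C=C: 1 × 621 = 621
  I–I: 1 × 153 = 153
  Σ(broken) = 3687 kJ
Bonds formed (products):
  C–C: 2 × 339 = 678
  C–H: 6 × 429 = 2574
  C–I: 2 × 246 = 492
  Σ(formed) = 3744 kJ
ΔH = Σ(broken) − Σ(formed) = 3687 − 3744 = −57 kJ

ΔH ≈ −57 kJ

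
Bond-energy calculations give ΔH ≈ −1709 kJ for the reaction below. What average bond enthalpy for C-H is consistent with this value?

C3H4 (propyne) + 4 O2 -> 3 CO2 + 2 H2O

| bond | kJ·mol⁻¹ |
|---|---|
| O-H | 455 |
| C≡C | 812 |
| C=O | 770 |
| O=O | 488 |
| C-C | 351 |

D(C-H) ≈ 404 kJ/mol

Let D be the C-H bond energy.
Σ(broken) = 1×812 + 1×351 + 4×D + 4×488 = 3115 + 4D
Σ(formed) = 6×770 + 4×455 = 6440
ΔH = Σ(broken) − Σ(formed) = (3115 + 4D) − (6440) = −3325 + 4D
Setting this equal to −1709 kJ gives 4D = 1616, so D = 404 kJ/mol.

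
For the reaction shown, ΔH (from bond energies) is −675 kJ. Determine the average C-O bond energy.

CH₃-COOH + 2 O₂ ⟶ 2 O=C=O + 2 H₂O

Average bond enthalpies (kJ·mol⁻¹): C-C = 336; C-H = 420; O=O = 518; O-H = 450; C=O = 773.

D(C-O) ≈ 362 kJ/mol

Let D be the C-O bond energy.
Σ(broken) = 1×336 + 3×420 + 1×D + 1×773 + 1×450 + 2×518 = 3855 + D
Σ(formed) = 4×773 + 4×450 = 4892
ΔH = Σ(broken) − Σ(formed) = (3855 + D) − (4892) = −1037 + D
Setting this equal to −675 kJ gives D = 362 kJ/mol.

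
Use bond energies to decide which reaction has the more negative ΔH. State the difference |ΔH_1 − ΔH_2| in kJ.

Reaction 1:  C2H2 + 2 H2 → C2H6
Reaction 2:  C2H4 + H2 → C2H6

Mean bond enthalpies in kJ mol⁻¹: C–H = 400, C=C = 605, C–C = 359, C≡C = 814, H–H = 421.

Reaction 1:
  Bonds broken (reactants):
    C≡C: 1 × 814 = 814
    C–H: 2 × 400 = 800
    H–H: 2 × 421 = 842
    Σ(broken) = 2456 kJ
  Bonds formed (products):
    C–C: 1 × 359 = 359
    C–H: 6 × 400 = 2400
    Σ(formed) = 2759 kJ
  ΔH_1 = 2456 − 2759 = −303 kJ
Reaction 2:
  Bonds broken (reactants):
    C–H: 4 × 400 = 1600
    C=C: 1 × 605 = 605
    H–H: 1 × 421 = 421
    Σ(broken) = 2626 kJ
  Bonds formed (products):
    C–C: 1 × 359 = 359
    C–H: 6 × 400 = 2400
    Σ(formed) = 2759 kJ
  ΔH_2 = 2626 − 2759 = −133 kJ
ΔH_1 − ΔH_2 = −170 kJ, so reaction 1 has the more negative ΔH; |ΔH_1 − ΔH_2| = 170 kJ.

Reaction 1, by 170 kJ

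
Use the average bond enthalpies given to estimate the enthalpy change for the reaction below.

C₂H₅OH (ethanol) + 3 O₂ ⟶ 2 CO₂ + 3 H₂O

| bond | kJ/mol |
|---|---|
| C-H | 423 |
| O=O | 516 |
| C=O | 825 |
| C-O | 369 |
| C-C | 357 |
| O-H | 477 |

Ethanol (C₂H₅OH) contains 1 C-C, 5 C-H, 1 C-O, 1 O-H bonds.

ΔH ≈ −1296 kJ

Bonds broken (reactants):
  C-C: 1 × 357 = 357
  C-H: 5 × 423 = 2115
  C-O: 1 × 369 = 369
  O-H: 1 × 477 = 477
  O=O: 3 × 516 = 1548
  Σ(broken) = 4866 kJ
Bonds formed (products):
  C=O: 4 × 825 = 3300
  O-H: 6 × 477 = 2862
  Σ(formed) = 6162 kJ
ΔH = Σ(broken) − Σ(formed) = 4866 − 6162 = −1296 kJ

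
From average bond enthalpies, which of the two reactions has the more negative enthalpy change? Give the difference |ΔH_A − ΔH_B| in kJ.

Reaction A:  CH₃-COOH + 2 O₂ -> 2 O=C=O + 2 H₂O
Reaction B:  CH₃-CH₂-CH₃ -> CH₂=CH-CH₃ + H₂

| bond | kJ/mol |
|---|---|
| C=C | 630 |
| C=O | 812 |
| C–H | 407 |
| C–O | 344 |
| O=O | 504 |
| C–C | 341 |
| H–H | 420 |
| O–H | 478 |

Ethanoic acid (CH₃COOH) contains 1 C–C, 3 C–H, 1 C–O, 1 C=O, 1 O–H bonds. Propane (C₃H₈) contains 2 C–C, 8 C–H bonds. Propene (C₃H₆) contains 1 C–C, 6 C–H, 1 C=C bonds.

Reaction A:
  Bonds broken (reactants):
    C–C: 1 × 341 = 341
    C–H: 3 × 407 = 1221
    C–O: 1 × 344 = 344
    C=O: 1 × 812 = 812
    O–H: 1 × 478 = 478
    O=O: 2 × 504 = 1008
    Σ(broken) = 4204 kJ
  Bonds formed (products):
    C=O: 4 × 812 = 3248
    O–H: 4 × 478 = 1912
    Σ(formed) = 5160 kJ
  ΔH_A = 4204 − 5160 = −956 kJ
Reaction B:
  Bonds broken (reactants):
    C–C: 2 × 341 = 682
    C–H: 8 × 407 = 3256
    Σ(broken) = 3938 kJ
  Bonds formed (products):
    C–C: 1 × 341 = 341
    C–H: 6 × 407 = 2442
    C=C: 1 × 630 = 630
    H–H: 1 × 420 = 420
    Σ(formed) = 3833 kJ
  ΔH_B = 3938 − 3833 = +105 kJ
ΔH_A − ΔH_B = −1061 kJ, so reaction A has the more negative ΔH; |ΔH_A − ΔH_B| = 1061 kJ.

Reaction A, by 1061 kJ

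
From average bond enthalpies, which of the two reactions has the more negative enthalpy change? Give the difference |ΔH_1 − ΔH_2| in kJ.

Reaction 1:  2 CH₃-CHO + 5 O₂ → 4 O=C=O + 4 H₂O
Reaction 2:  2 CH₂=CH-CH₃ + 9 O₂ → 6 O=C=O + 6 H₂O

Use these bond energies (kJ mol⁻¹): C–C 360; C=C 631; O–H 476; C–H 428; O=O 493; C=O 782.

Reaction 1:
  Bonds broken (reactants):
    C–C: 2 × 360 = 720
    C–H: 8 × 428 = 3424
    C=O: 2 × 782 = 1564
    O=O: 5 × 493 = 2465
    Σ(broken) = 8173 kJ
  Bonds formed (products):
    C=O: 8 × 782 = 6256
    O–H: 8 × 476 = 3808
    Σ(formed) = 10064 kJ
  ΔH_1 = 8173 − 10064 = −1891 kJ
Reaction 2:
  Bonds broken (reactants):
    C–C: 2 × 360 = 720
    C–H: 12 × 428 = 5136
    C=C: 2 × 631 = 1262
    O=O: 9 × 493 = 4437
    Σ(broken) = 11555 kJ
  Bonds formed (products):
    C=O: 12 × 782 = 9384
    O–H: 12 × 476 = 5712
    Σ(formed) = 15096 kJ
  ΔH_2 = 11555 − 15096 = −3541 kJ
ΔH_1 − ΔH_2 = +1650 kJ, so reaction 2 has the more negative ΔH; |ΔH_1 − ΔH_2| = 1650 kJ.

Reaction 2, by 1650 kJ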